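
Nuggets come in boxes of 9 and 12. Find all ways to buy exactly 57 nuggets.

We need non-negative integers (x, y) with 9x + 12y = 57.
For each x in 0..6, check if 57 - 9x is a non-negative multiple of 12.
x = 1: 12y = 48, y = 4 ✓
x = 5: 12y = 12, y = 1 ✓

(1 boxes of 9, 4 boxes of 12), (5 boxes of 9, 1 boxes of 12)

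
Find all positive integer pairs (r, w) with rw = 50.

The positive divisors of 50 are: 1, 2, 5, 10, 25, 50.
Each divisor d gives the pair (d, 50/d):
(1, 50), (2, 25), (5, 10), (10, 5), (25, 2), (50, 1)

(1, 50), (2, 25), (5, 10), (10, 5), (25, 2), (50, 1)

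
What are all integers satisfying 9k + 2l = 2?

Step 1: Compute gcd(9, 2) = 1.
Since 1 divides 2, solutions exist.

Step 2: Find a particular solution using extended Euclidean algorithm.
We get k₀ = 2, l₀ = -8.
Check: 9*2 + 2*-8 = 2 = 2 ✓

Step 3: Write the general solution.
k = 2 + (2/1)t = 2 + 2t
l = -8 - (9/1)t = -8 - 9t
for any integer t.

k = 2 + 2t, l = -8 - 9t for integer t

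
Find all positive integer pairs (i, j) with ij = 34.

The positive divisors of 34 are: 1, 2, 17, 34.
Each divisor d gives the pair (d, 34/d):
(1, 34), (2, 17), (17, 2), (34, 1)

(1, 34), (2, 17), (17, 2), (34, 1)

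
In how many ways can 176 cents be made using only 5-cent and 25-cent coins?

We need non-negative integers (x, y) with 5x + 25y = 176.
For each x from 0 to 35, check if (176 - 5x) is a non-negative multiple of 25.
Solutions (x, y): none
Count: 0

0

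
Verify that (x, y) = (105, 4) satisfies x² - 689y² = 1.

Compute x² = 105² = 11025
Compute 689y² = 689·4² = 689·16 = 11024
x² - 689y² = 11025 - 11024 = 1
Since this equals 1, (105, 4) is a solution.

Yes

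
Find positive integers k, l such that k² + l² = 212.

Search for k with 212 - k² a perfect square.
k = 4: 212 - 4² = 212 - 16 = 196 = 14² ✓
So k = 4, l = 14.

k = 4, l = 14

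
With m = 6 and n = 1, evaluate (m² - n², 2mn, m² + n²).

a = m² - n² = 36 - 1 = 35
b = 2mn = 2·6·1 = 12
c = m² + n² = 36 + 1 = 37
Verify: 35² + 12² = 1225 + 144 = 1369 = 37² ✓

(35, 12, 37)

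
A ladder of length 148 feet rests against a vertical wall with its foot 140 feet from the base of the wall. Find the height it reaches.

The ladder, wall, and ground form a right triangle with hypotenuse 148 and one leg 140.
By the Pythagorean theorem: h² = 148² - 140² = 21904 - 19600 = 2304
h = √2304 = 48 feet

48 feet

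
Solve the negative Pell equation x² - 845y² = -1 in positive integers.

We need x² = 845y² - 1. Try successive y:
y = 1: x² = 845·1² - 1 = 844, not a perfect square
y = 2: x² = 845·2² - 1 = 3379, not a perfect square
y = 3: x² = 845·3² - 1 = 7604, not a perfect square
...
y = 421: x² = 845·421² - 1 = 149768644 = 12238² ✓
Check: 12238² - 845·421² = 149768644 - 149768645 = -1 ✓

x = 12238, y = 421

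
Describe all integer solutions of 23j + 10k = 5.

Step 1: Compute gcd(23, 10) = 1.
Since 1 divides 5, solutions exist.

Step 2: Find a particular solution using extended Euclidean algorithm.
We get j₀ = -15, k₀ = 35.
Check: 23*-15 + 10*35 = 5 = 5 ✓

Step 3: Write the general solution.
j = -15 + (10/1)t = -15 + 10t
k = 35 - (23/1)t = 35 - 23t
for any integer t.

j = -15 + 10t, k = 35 - 23t for integer t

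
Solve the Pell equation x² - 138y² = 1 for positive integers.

We seek the smallest positive integers (x, y) with x² - 138y² = 1, i.e., x² = 138y² + 1.
Try successive y values:
y = 1: x² = 138·1² + 1 = 139, not a perfect square
y = 2: x² = 138·2² + 1 = 553, not a perfect square
y = 3: x² = 138·3² + 1 = 1243, not a perfect square
... continuing the search (or via continued fractions) ...
y = 4: x² = 138·4² + 1 = 2209, x = 47 ✓

Verify: 47² - 138·4² = 2209 - 2208 = 1 ✓

x = 47, y = 4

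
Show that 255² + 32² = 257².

Compute a² + b² = 255² + 32² = 65025 + 1024 = 66049
Compute c² = 257² = 66049
Since 66049 = 66049, confirmed.

Yes, it is a Pythagorean triple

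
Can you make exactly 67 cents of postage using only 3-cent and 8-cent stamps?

We need non-negative x, y with 3x + 8y = 67.
gcd(3, 8) = 1 divides 67, so integer solutions exist.
Search for a non-negative one: x = 1 gives 8y = 67 - 3 = 64, so y = 8.
Check: 3·1 + 8·8 = 67 ✓

Yes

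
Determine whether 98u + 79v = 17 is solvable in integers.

Step 1: Compute gcd(98, 79).
gcd(98, 79) = 1

Step 2: Check divisibility.
Does 1 divide 17? 17 = 1 x 17, so yes.

By the theorem on linear Diophantine equations, 98u + 79v = 17 has integer solutions if and only if gcd(98, 79) divides 17. Since 1 | 17, solutions exist.

Yes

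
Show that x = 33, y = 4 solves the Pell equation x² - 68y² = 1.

Compute x² = 33² = 1089
Compute 68y² = 68·4² = 68·16 = 1088
x² - 68y² = 1089 - 1088 = 1
Since this equals 1, (33, 4) is a solution.

Yes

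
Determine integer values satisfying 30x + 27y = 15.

Step 1: Check solvability.
gcd(30, 27) = 3
Since 3 divides 15, solutions exist.

Step 2: Apply extended Euclidean algorithm to find gcd.
We find integers such that 30*x0 + 27*y0 = 3

Step 3: Scale the particular solution.
Multiply by 15/3 = 5:
x = 5, y = -5

Step 4: Verify.
30*(5) + 27*(-5) = 15 = 15 ✓

x = 5, y = -5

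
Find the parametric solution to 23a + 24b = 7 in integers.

Step 1: Compute gcd(23, 24) = 1.
Since 1 divides 7, solutions exist.

Step 2: Find a particular solution using extended Euclidean algorithm.
We get a₀ = -7, b₀ = 7.
Check: 23*-7 + 24*7 = 7 = 7 ✓

Step 3: Write the general solution.
a = -7 + (24/1)t = -7 + 24t
b = 7 - (23/1)t = 7 - 23t
for any integer t.

a = -7 + 24t, b = 7 - 23t for integer t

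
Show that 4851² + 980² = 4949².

Compute a² + b² = 4851² + 980² = 23532201 + 960400 = 24492601
Compute c² = 4949² = 24492601
Since 24492601 = 24492601, confirmed.

Yes, it is a Pythagorean triple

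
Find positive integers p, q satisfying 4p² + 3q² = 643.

Try small values of p and check whether (643 - 4p²)/3 is a perfect square.
p = 10: 4·10² = 400, so 3q² = 643 - 400 = 243, giving q² = 81, q = 9.
Check: 4·10² + 3·9² = 400 + 243 = 643 ✓

p = 10, q = 9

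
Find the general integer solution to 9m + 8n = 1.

Step 1: Compute gcd(9, 8) = 1.
Since 1 divides 1, solutions exist.

Step 2: Find a particular solution using extended Euclidean algorithm.
We get m₀ = 1, n₀ = -1.
Check: 9*1 + 8*-1 = 1 = 1 ✓

Step 3: Write the general solution.
m = 1 + (8/1)t = 1 + 8t
n = -1 - (9/1)t = -1 - 9t
for any integer t.

m = 1 + 8t, n = -1 - 9t for integer t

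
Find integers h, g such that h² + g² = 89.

We need to find integers h, g > 0 such that h² + g² = 89.
Trying h = 5: g² = 89 - 5² = 89 - 25 = 64
g = 8
Check: 5² + 8² = 25 + 64 = 89 ✓

89 = 5² + 8²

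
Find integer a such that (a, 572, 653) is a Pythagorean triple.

a² = c² - b² = 653² - 572² = 426409 - 327184 = 99225
a = sqrt(99225) = 315

315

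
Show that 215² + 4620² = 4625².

Compute a² + b²:
215² + 4620² = 46225 + 21344400 = 21390625
Compute c²:
4625² = 21390625
Since 21390625 = 21390625, it is a Pythagorean triple.

Yes, it is a Pythagorean triple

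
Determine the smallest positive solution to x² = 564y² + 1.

We seek the smallest positive integers (x, y) with x² - 564y² = 1, i.e., x² = 564y² + 1.
Try successive y values:
y = 1: x² = 564·1² + 1 = 565, not a perfect square
y = 2: x² = 564·2² + 1 = 2257, not a perfect square
y = 3: x² = 564·3² + 1 = 5077, not a perfect square
... continuing the search (or via continued fractions) ...
y = 4: x² = 564·4² + 1 = 9025, x = 95 ✓

Verify: 95² - 564·4² = 9025 - 9024 = 1 ✓

x = 95, y = 4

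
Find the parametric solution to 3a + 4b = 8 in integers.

Step 1: Compute gcd(3, 4) = 1.
Since 1 divides 8, solutions exist.

Step 2: Find a particular solution using extended Euclidean algorithm.
We get a₀ = -8, b₀ = 8.
Check: 3*-8 + 4*8 = 8 = 8 ✓

Step 3: Write the general solution.
a = -8 + (4/1)t = -8 + 4t
b = 8 - (3/1)t = 8 - 3t
for any integer t.

a = -8 + 4t, b = 8 - 3t for integer t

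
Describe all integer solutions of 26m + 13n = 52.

Step 1: Compute gcd(26, 13) = 13.
Since 13 divides 52, solutions exist.

Step 2: Find a particular solution using extended Euclidean algorithm.
We get m₀ = 0, n₀ = 4.
Check: 26*0 + 13*4 = 52 = 52 ✓

Step 3: Write the general solution.
m = 0 + (13/13)t = 0 + 1t
n = 4 - (26/13)t = 4 - 2t
for any integer t.

m = 0 + 1t, n = 4 - 2t for integer t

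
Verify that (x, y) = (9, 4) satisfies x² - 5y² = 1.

Compute x² = 9² = 81
Compute 5y² = 5·4² = 5·16 = 80
x² - 5y² = 81 - 80 = 1
Since this equals 1, (9, 4) is a solution.

Yes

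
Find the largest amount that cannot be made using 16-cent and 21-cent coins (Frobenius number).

For two coprime denominations a and b, the Frobenius number (largest value not representable as a non-negative combination) is ab - a - b.
Here gcd(16, 21) = 1, so they are coprime.
F(16, 21) = 16·21 - 16 - 21 = 336 - 37 = 299

299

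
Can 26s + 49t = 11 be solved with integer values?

Step 1: Compute gcd(26, 49).
gcd(26, 49) = 1

Step 2: Check divisibility.
Does 1 divide 11? 11 = 1 x 11, so yes.

By the theorem on linear Diophantine equations, 26s + 49t = 11 has integer solutions if and only if gcd(26, 49) divides 11. Since 1 | 11, solutions exist.

Yes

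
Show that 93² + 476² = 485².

Compute a² + b²:
93² + 476² = 8649 + 226576 = 235225
Compute c²:
485² = 235225
Since 235225 = 235225, it is a Pythagorean triple.

Yes, it is a Pythagorean triple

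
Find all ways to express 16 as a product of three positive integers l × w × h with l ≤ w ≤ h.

Iterate l from 1 to ⌊16^(1/3)⌋. For each l dividing 16, iterate w ≥ l with w dividing 16/l, and set h = 16/(l·w).
Triples found (4): (1×1×16), (1×2×8), (1×4×4), (2×2×4)

(1×1×16), (1×2×8), (1×4×4), (2×2×4)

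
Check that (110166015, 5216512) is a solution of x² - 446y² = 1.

Compute x² = 110166015² = 12136550860980225
Compute 446y² = 446·5216512² = 446·27211997446144 = 12136550860980224
x² - 446y² = 12136550860980225 - 12136550860980224 = 1
Since this equals 1, (110166015, 5216512) is a solution.

Yes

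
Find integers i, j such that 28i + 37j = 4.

Step 1: Check solvability.
gcd(28, 37) = 1
Since 1 divides 4, solutions exist.

Step 2: Apply extended Euclidean algorithm to find gcd.
We find integers such that 28*x0 + 37*y0 = 1

Step 3: Scale the particular solution.
Multiply by 4/1 = 4:
i = 16, j = -12

Step 4: Verify.
28*(16) + 37*(-12) = 4 = 4 ✓

i = 16, j = -12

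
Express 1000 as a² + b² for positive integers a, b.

We need to find integers a, b > 0 such that a² + b² = 1000.
Trying a = 10: b² = 1000 - 10² = 1000 - 100 = 900
b = 30
Check: 10² + 30² = 100 + 900 = 1000 ✓

1000 = 10² + 30²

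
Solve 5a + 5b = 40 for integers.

Step 1: Check solvability.
gcd(5, 5) = 5
Since 5 divides 40, solutions exist.

Step 2: Apply extended Euclidean algorithm to find gcd.
We find integers such that 5*x0 + 5*y0 = 5

Step 3: Scale the particular solution.
Multiply by 40/5 = 8:
a = 0, b = 8

Step 4: Verify.
5*(0) + 5*(8) = 40 = 40 ✓

a = 0, b = 8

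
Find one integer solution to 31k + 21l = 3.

Step 1: Check solvability.
gcd(31, 21) = 1
Since 1 divides 3, solutions exist.

Step 2: Apply extended Euclidean algorithm to find gcd.
We find integers such that 31*x0 + 21*y0 = 1

Step 3: Scale the particular solution.
Multiply by 3/1 = 3:
k = -6, l = 9

Step 4: Verify.
31*(-6) + 21*(9) = 3 = 3 ✓

k = -6, l = 9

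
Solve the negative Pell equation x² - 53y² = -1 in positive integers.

We need x² = 53y² - 1. Try successive y:
y = 1: x² = 53·1² - 1 = 52, not a perfect square
y = 2: x² = 53·2² - 1 = 211, not a perfect square
y = 3: x² = 53·3² - 1 = 476, not a perfect square
...
y = 25: x² = 53·25² - 1 = 33124 = 182² ✓
Check: 182² - 53·25² = 33124 - 33125 = -1 ✓

x = 182, y = 25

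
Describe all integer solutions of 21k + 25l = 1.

Step 1: Compute gcd(21, 25) = 1.
Since 1 divides 1, solutions exist.

Step 2: Find a particular solution using extended Euclidean algorithm.
We get k₀ = 6, l₀ = -5.
Check: 21*6 + 25*-5 = 1 = 1 ✓

Step 3: Write the general solution.
k = 6 + (25/1)t = 6 + 25t
l = -5 - (21/1)t = -5 - 21t
for any integer t.

k = 6 + 25t, l = -5 - 21t for integer t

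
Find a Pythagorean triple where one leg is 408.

We need the other leg and hypotenuse such that 408² + x² = c².
Take x = 145, c = 433: 408² + 145² = 166464 + 21025 = 187489 = 433² ✓
Triple: (145, 408, 433)

(145, 408, 433)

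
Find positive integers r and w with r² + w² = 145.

We need to find integers r, w > 0 such that r² + w² = 145.
Trying r = 1: w² = 145 - 1² = 145 - 1 = 144
w = 12
Check: 1² + 12² = 1 + 144 = 145 ✓

145 = 1² + 12²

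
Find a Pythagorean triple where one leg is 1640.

We need the other leg and hypotenuse such that 1640² + x² = c².
Take x = 6624, c = 6824: 1640² + 6624² = 2689600 + 43877376 = 46566976 = 6824² ✓
Triple: (1640, 6624, 6824)

(1640, 6624, 6824)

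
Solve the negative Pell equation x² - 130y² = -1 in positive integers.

We need x² = 130y² - 1. Try successive y:
y = 1: x² = 130·1² - 1 = 129, not a perfect square
y = 2: x² = 130·2² - 1 = 519, not a perfect square
y = 3: x² = 130·3² - 1 = 1169, not a perfect square
...
y = 5: x² = 130·5² - 1 = 3249 = 57² ✓
Check: 57² - 130·5² = 3249 - 3250 = -1 ✓

x = 57, y = 5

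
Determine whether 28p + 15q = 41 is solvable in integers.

Step 1: Compute gcd(28, 15).
gcd(28, 15) = 1

Step 2: Check divisibility.
Does 1 divide 41? 41 = 1 x 41, so yes.

By the theorem on linear Diophantine equations, 28p + 15q = 41 has integer solutions if and only if gcd(28, 15) divides 41. Since 1 | 41, solutions exist.

Yes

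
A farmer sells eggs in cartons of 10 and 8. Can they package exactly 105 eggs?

We need non-negative a, b with 10a + 8b = 105.
gcd(10, 8) = 2, and 2 does not divide 105.
No integer solutions exist.

No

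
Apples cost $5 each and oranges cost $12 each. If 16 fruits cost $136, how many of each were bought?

Let a = apples, o = oranges.
a + o = 16
5a + 12o = 136
Substitute o = 16 - a:
5a + 12(16 - a) = 136
(5 - 12)a = 136 - 192
-7a = -56
a = 8, o = 16 - 8 = 8

Apples: 8, Oranges: 8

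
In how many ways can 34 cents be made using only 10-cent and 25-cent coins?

We need non-negative integers (x, y) with 10x + 25y = 34.
For each x from 0 to 3, check if (34 - 10x) is a non-negative multiple of 25.
Solutions (x, y): none
Count: 0

0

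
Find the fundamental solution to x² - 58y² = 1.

We seek the smallest positive integers (x, y) with x² - 58y² = 1, i.e., x² = 58y² + 1.
Try successive y values:
y = 1: x² = 58·1² + 1 = 59, not a perfect square
y = 2: x² = 58·2² + 1 = 233, not a perfect square
y = 3: x² = 58·3² + 1 = 523, not a perfect square
... continuing the search (or via continued fractions) ...
y = 2574: x² = 58·2574² + 1 = 384277609, x = 19603 ✓

Verify: 19603² - 58·2574² = 384277609 - 384277608 = 1 ✓

x = 19603, y = 2574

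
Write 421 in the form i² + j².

We need to find integers i, j > 0 such that i² + j² = 421.
Trying i = 14: j² = 421 - 14² = 421 - 196 = 225
j = 15
Check: 14² + 15² = 196 + 225 = 421 ✓

421 = 14² + 15²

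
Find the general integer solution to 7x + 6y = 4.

Step 1: Compute gcd(7, 6) = 1.
Since 1 divides 4, solutions exist.

Step 2: Find a particular solution using extended Euclidean algorithm.
We get x₀ = 4, y₀ = -4.
Check: 7*4 + 6*-4 = 4 = 4 ✓

Step 3: Write the general solution.
x = 4 + (6/1)t = 4 + 6t
y = -4 - (7/1)t = -4 - 7t
for any integer t.

x = 4 + 6t, y = -4 - 7t for integer t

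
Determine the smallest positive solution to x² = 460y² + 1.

We seek the smallest positive integers (x, y) with x² - 460y² = 1, i.e., x² = 460y² + 1.
Try successive y values:
y = 1: x² = 460·1² + 1 = 461, not a perfect square
y = 2: x² = 460·2² + 1 = 1841, not a perfect square
y = 3: x² = 460·3² + 1 = 4141, not a perfect square
... continuing the search (or via continued fractions) ...
y = 118230: x² = 460·118230² + 1 = 6430033134001, x = 2535751 ✓

Verify: 2535751² - 460·118230² = 6430033134001 - 6430033134000 = 1 ✓

x = 2535751, y = 118230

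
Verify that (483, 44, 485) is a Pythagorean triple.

Compute a² + b² = 483² + 44² = 233289 + 1936 = 235225
Compute c² = 485² = 235225
Since 235225 = 235225, confirmed.

Yes, it is a Pythagorean triple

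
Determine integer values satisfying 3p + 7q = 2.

Step 1: Check solvability.
gcd(3, 7) = 1
Since 1 divides 2, solutions exist.

Step 2: Apply extended Euclidean algorithm to find gcd.
We find integers such that 3*x0 + 7*y0 = 1

Step 3: Scale the particular solution.
Multiply by 2/1 = 2:
p = -4, q = 2

Step 4: Verify.
3*(-4) + 7*(2) = 2 = 2 ✓

p = -4, q = 2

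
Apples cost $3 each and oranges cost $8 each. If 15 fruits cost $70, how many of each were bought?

Let a = apples, o = oranges.
a + o = 15
3a + 8o = 70
Substitute o = 15 - a:
3a + 8(15 - a) = 70
(3 - 8)a = 70 - 120
-5a = -50
a = 10, o = 15 - 10 = 5

Apples: 10, Oranges: 5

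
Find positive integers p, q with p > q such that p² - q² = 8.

Factor: p² - q² = (p+q)(p-q) = 8.
We need two factors of 8 with the same parity.
Use p+q = 4 and p-q = 2 (product 4·2 = 8).
Adding: 2p = 6, so p = 3.
Subtracting: 2q = 2, so q = 1.
Check: 3² - 1² = 9 - 1 = 8 ✓

p = 3, q = 1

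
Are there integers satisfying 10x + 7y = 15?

Step 1: Compute gcd(10, 7).
gcd(10, 7) = 1

Step 2: Check divisibility.
Does 1 divide 15? 15 = 1 x 15, so yes.

By the theorem on linear Diophantine equations, 10x + 7y = 15 has integer solutions if and only if gcd(10, 7) divides 15. Since 1 | 15, solutions exist.

Yes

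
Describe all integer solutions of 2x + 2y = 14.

Step 1: Compute gcd(2, 2) = 2.
Since 2 divides 14, solutions exist.

Step 2: Find a particular solution using extended Euclidean algorithm.
We get x₀ = 0, y₀ = 7.
Check: 2*0 + 2*7 = 14 = 14 ✓

Step 3: Write the general solution.
x = 0 + (2/2)t = 0 + 1t
y = 7 - (2/2)t = 7 - 1t
for any integer t.

x = 0 + 1t, y = 7 - 1t for integer t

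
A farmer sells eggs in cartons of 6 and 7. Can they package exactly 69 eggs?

We need non-negative a, b with 6a + 7b = 69.
gcd(6, 7) = 1 divides 69.
Try a = 1: 7b = 69 - 6 = 63, so b = 9.
One way: 1 cartons of 6 and 9 cartons of 7.

Yes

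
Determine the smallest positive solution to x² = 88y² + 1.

We seek the smallest positive integers (x, y) with x² - 88y² = 1, i.e., x² = 88y² + 1.
Try successive y values:
y = 1: x² = 88·1² + 1 = 89, not a perfect square
y = 2: x² = 88·2² + 1 = 353, not a perfect square
y = 3: x² = 88·3² + 1 = 793, not a perfect square
... continuing the search (or via continued fractions) ...
y = 21: x² = 88·21² + 1 = 38809, x = 197 ✓

Verify: 197² - 88·21² = 38809 - 38808 = 1 ✓

x = 197, y = 21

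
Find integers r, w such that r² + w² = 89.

We need to find integers r, w > 0 such that r² + w² = 89.
Trying r = 5: w² = 89 - 5² = 89 - 25 = 64
w = 8
Check: 5² + 8² = 25 + 64 = 89 ✓

89 = 5² + 8²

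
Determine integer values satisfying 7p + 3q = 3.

Step 1: Check solvability.
gcd(7, 3) = 1
Since 1 divides 3, solutions exist.

Step 2: Apply extended Euclidean algorithm to find gcd.
We find integers such that 7*x0 + 3*y0 = 1

Step 3: Scale the particular solution.
Multiply by 3/1 = 3:
p = 3, q = -6

Step 4: Verify.
7*(3) + 3*(-6) = 3 = 3 ✓

p = 3, q = -6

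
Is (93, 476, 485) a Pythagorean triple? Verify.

Compute a² + b² = 93² + 476² = 8649 + 226576 = 235225
Compute c² = 485² = 235225
Since 235225 = 235225, confirmed.

Yes, it is a Pythagorean triple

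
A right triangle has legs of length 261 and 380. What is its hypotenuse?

c² = a² + b² = 261² + 380² = 68121 + 144400 = 212521
c = 461

461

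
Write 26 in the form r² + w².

We need to find integers r, w > 0 such that r² + w² = 26.
Trying r = 1: w² = 26 - 1² = 26 - 1 = 25
w = 5
Check: 1² + 5² = 1 + 25 = 26 ✓

26 = 1² + 5²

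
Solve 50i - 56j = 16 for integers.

Step 1: Check solvability.
gcd(50, 56) = 2
Since 2 divides 16, solutions exist.

Step 2: Apply extended Euclidean algorithm to find gcd.
We find integers such that 50*x0 + 56*y0 = 2

Step 3: Scale the particular solution.
Multiply by 16/2 = 8:
i = 72, j = 64

Step 4: Verify.
50*(72) - 56*(64) = 16 = 16 ✓

i = 72, j = 64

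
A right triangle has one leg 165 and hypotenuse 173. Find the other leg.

b² = c² - a² = 29929 - 27225 = 2704
b = 52

52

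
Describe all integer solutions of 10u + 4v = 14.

Step 1: Compute gcd(10, 4) = 2.
Since 2 divides 14, solutions exist.

Step 2: Find a particular solution using extended Euclidean algorithm.
We get u₀ = 7, v₀ = -14.
Check: 10*7 + 4*-14 = 14 = 14 ✓

Step 3: Write the general solution.
u = 7 + (4/2)t = 7 + 2t
v = -14 - (10/2)t = -14 - 5t
for any integer t.

u = 7 + 2t, v = -14 - 5t for integer t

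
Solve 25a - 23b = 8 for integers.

Step 1: Check solvability.
gcd(25, 23) = 1
Since 1 divides 8, solutions exist.

Step 2: Apply extended Euclidean algorithm to find gcd.
We find integers such that 25*x0 + 23*y0 = 1

Step 3: Scale the particular solution.
Multiply by 8/1 = 8:
a = -88, b = -96

Step 4: Verify.
25*(-88) - 23*(-96) = 8 = 8 ✓

a = -88, b = -96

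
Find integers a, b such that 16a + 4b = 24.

Step 1: Check solvability.
gcd(16, 4) = 4
Since 4 divides 24, solutions exist.

Step 2: Apply extended Euclidean algorithm to find gcd.
We find integers such that 16*x0 + 4*y0 = 4

Step 3: Scale the particular solution.
Multiply by 24/4 = 6:
a = 0, b = 6

Step 4: Verify.
16*(0) + 4*(6) = 24 = 24 ✓

a = 0, b = 6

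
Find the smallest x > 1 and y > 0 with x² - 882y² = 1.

We seek the smallest positive integers (x, y) with x² - 882y² = 1, i.e., x² = 882y² + 1.
Try successive y values:
y = 1: x² = 882·1² + 1 = 883, not a perfect square
y = 2: x² = 882·2² + 1 = 3529, not a perfect square
y = 3: x² = 882·3² + 1 = 7939, not a perfect square
... continuing the search (or via continued fractions) ...
y = 660: x² = 882·660² + 1 = 384199201, x = 19601 ✓

Verify: 19601² - 882·660² = 384199201 - 384199200 = 1 ✓

x = 19601, y = 660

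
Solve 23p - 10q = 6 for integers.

Step 1: Check solvability.
gcd(23, 10) = 1
Since 1 divides 6, solutions exist.

Step 2: Apply extended Euclidean algorithm to find gcd.
We find integers such that 23*x0 + 10*y0 = 1

Step 3: Scale the particular solution.
Multiply by 6/1 = 6:
p = -18, q = -42

Step 4: Verify.
23*(-18) - 10*(-42) = 6 = 6 ✓

p = -18, q = -42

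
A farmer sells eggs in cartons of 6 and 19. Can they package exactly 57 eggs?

We need non-negative a, b with 6a + 19b = 57.
gcd(6, 19) = 1 divides 57.
Try a = 0: 19b = 57 - 0 = 57, so b = 3.
One way: 0 cartons of 6 and 3 cartons of 19.

Yes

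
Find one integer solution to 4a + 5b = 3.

Step 1: Check solvability.
gcd(4, 5) = 1
Since 1 divides 3, solutions exist.

Step 2: Apply extended Euclidean algorithm to find gcd.
We find integers such that 4*x0 + 5*y0 = 1

Step 3: Scale the particular solution.
Multiply by 3/1 = 3:
a = -3, b = 3

Step 4: Verify.
4*(-3) + 5*(3) = 3 = 3 ✓

a = -3, b = 3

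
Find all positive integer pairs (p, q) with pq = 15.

The positive divisors of 15 are: 1, 3, 5, 15.
Each divisor d gives the pair (d, 15/d):
(1, 15), (3, 5), (5, 3), (15, 1)

(1, 15), (3, 5), (5, 3), (15, 1)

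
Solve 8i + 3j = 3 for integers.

Step 1: Check solvability.
gcd(8, 3) = 1
Since 1 divides 3, solutions exist.

Step 2: Apply extended Euclidean algorithm to find gcd.
We find integers such that 8*x0 + 3*y0 = 1

Step 3: Scale the particular solution.
Multiply by 3/1 = 3:
i = -3, j = 9

Step 4: Verify.
8*(-3) + 3*(9) = 3 = 3 ✓

i = -3, j = 9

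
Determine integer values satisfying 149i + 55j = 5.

Step 1: Check solvability.
gcd(149, 55) = 1
Since 1 divides 5, solutions exist.

Step 2: Apply extended Euclidean algorithm to find gcd.
We find integers such that 149*x0 + 55*y0 = 1

Step 3: Scale the particular solution.
Multiply by 5/1 = 5:
i = 120, j = -325

Step 4: Verify.
149*(120) + 55*(-325) = 5 = 5 ✓

i = 120, j = -325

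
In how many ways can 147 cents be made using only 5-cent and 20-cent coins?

We need non-negative integers (x, y) with 5x + 20y = 147.
For each x from 0 to 29, check if (147 - 5x) is a non-negative multiple of 20.
Solutions (x, y): none
Count: 0

0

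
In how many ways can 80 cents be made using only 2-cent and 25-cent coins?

We need non-negative integers (x, y) with 2x + 25y = 80.
For each x from 0 to 40, check if (80 - 2x) is a non-negative multiple of 25.
Solutions (x, y): (15,2), (40,0)
Count: 2

2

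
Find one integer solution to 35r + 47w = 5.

Step 1: Check solvability.
gcd(35, 47) = 1
Since 1 divides 5, solutions exist.

Step 2: Apply extended Euclidean algorithm to find gcd.
We find integers such that 35*x0 + 47*y0 = 1

Step 3: Scale the particular solution.
Multiply by 5/1 = 5:
r = -20, w = 15

Step 4: Verify.
35*(-20) + 47*(15) = 5 = 5 ✓

r = -20, w = 15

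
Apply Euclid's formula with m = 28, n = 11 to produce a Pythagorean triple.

a = m² - n² = 28² - 11² = 784 - 121 = 663
b = 2mn = 2·28·11 = 616
c = m² + n² = 784 + 121 = 905
Verify: 663² + 616² = 439569 + 379456 = 819025 = 905² ✓

(663, 616, 905)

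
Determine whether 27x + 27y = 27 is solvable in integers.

Step 1: Compute gcd(27, 27).
gcd(27, 27) = 27

Step 2: Check divisibility.
Does 27 divide 27? 27 = 27 x 1, so yes.

By the theorem on linear Diophantine equations, 27x + 27y = 27 has integer solutions if and only if gcd(27, 27) divides 27. Since 27 | 27, solutions exist.

Yes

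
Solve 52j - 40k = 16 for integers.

Step 1: Check solvability.
gcd(52, 40) = 4
Since 4 divides 16, solutions exist.

Step 2: Apply extended Euclidean algorithm to find gcd.
We find integers such that 52*x0 + 40*y0 = 4

Step 3: Scale the particular solution.
Multiply by 16/4 = 4:
j = -12, k = -16

Step 4: Verify.
52*(-12) - 40*(-16) = 16 = 16 ✓

j = -12, k = -16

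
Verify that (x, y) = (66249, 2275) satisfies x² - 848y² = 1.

Compute x² = 66249² = 4388930001
Compute 848y² = 848·2275² = 848·5175625 = 4388930000
x² - 848y² = 4388930001 - 4388930000 = 1
Since this equals 1, (66249, 2275) is a solution.

Yes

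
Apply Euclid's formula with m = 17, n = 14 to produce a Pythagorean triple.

a = m² - n² = 17² - 14² = 289 - 196 = 93
b = 2mn = 2·17·14 = 476
c = m² + n² = 289 + 196 = 485
Verify: 93² + 476² = 8649 + 226576 = 235225 = 485² ✓

(93, 476, 485)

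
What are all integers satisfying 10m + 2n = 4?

Step 1: Compute gcd(10, 2) = 2.
Since 2 divides 4, solutions exist.

Step 2: Find a particular solution using extended Euclidean algorithm.
We get m₀ = 0, n₀ = 2.
Check: 10*0 + 2*2 = 4 = 4 ✓

Step 3: Write the general solution.
m = 0 + (2/2)t = 0 + 1t
n = 2 - (10/2)t = 2 - 5t
for any integer t.

m = 0 + 1t, n = 2 - 5t for integer t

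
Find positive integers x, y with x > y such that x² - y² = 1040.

Factor: x² - y² = (x+y)(x-y) = 1040.
We need two factors of 1040 with the same parity.
Use x+y = 520 and x-y = 2 (product 520·2 = 1040).
Adding: 2x = 522, so x = 261.
Subtracting: 2y = 518, so y = 259.
Check: 261² - 259² = 68121 - 67081 = 1040 ✓

x = 261, y = 259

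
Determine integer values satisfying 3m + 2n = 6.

Step 1: Check solvability.
gcd(3, 2) = 1
Since 1 divides 6, solutions exist.

Step 2: Apply extended Euclidean algorithm to find gcd.
We find integers such that 3*x0 + 2*y0 = 1

Step 3: Scale the particular solution.
Multiply by 6/1 = 6:
m = 6, n = -6

Step 4: Verify.
3*(6) + 2*(-6) = 6 = 6 ✓

m = 6, n = -6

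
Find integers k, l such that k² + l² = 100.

We need to find integers k, l > 0 such that k² + l² = 100.
Trying k = 6: l² = 100 - 6² = 100 - 36 = 64
l = 8
Check: 6² + 8² = 36 + 64 = 100 ✓

100 = 6² + 8²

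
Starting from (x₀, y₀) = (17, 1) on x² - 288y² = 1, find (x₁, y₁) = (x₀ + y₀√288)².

Solutions to x² - Dy² = 1 are generated by powers of (x₀ + y₀√D).
The next solution satisfies x₁ + y₁√288 = (x₀ + y₀√288)², giving:
x₁ = x₀² + 288y₀² = 17² + 288·1² = 289 + 288 = 577
y₁ = 2x₀y₀ = 2·17·1 = 34

Verify: 577² - 288·34² = 332929 - 332928 = 1 ✓

x = 577, y = 34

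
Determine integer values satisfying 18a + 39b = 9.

Step 1: Check solvability.
gcd(18, 39) = 3
Since 3 divides 9, solutions exist.

Step 2: Apply extended Euclidean algorithm to find gcd.
We find integers such that 18*x0 + 39*y0 = 3

Step 3: Scale the particular solution.
Multiply by 9/3 = 3:
a = -6, b = 3

Step 4: Verify.
18*(-6) + 39*(3) = 9 = 9 ✓

a = -6, b = 3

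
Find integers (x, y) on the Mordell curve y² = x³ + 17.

Try small integer x values and check whether x³ + 17 is a perfect square.
x = -1: x³ + 17 = -1³ + 17 = -1 + 17 = 16
Is 16 a perfect square? 4² = 16 ✓
So (x, y) = (-1, 4) is a solution.

x = -1, y = 4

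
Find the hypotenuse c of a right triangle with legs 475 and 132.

c² = a² + b² = 475² + 132² = 225625 + 17424 = 243049
c = 493

493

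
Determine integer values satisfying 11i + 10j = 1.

Step 1: Check solvability.
gcd(11, 10) = 1
Since 1 divides 1, solutions exist.

Step 2: Apply extended Euclidean algorithm to find gcd.
We find integers such that 11*x0 + 10*y0 = 1

Step 3: Scale the particular solution.
Multiply by 1/1 = 1:
i = 1, j = -1

Step 4: Verify.
11*(1) + 10*(-1) = 1 = 1 ✓

i = 1, j = -1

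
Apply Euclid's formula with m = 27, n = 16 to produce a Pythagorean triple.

a = m² - n² = 27² - 16² = 729 - 256 = 473
b = 2mn = 2·27·16 = 864
c = m² + n² = 729 + 256 = 985
Verify: 473² + 864² = 223729 + 746496 = 970225 = 985² ✓

(473, 864, 985)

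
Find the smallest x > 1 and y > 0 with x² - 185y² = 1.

We seek the smallest positive integers (x, y) with x² - 185y² = 1, i.e., x² = 185y² + 1.
Try successive y values:
y = 1: x² = 185·1² + 1 = 186, not a perfect square
y = 2: x² = 185·2² + 1 = 741, not a perfect square
y = 3: x² = 185·3² + 1 = 1666, not a perfect square
... continuing the search (or via continued fractions) ...
y = 680: x² = 185·680² + 1 = 85544001, x = 9249 ✓

Verify: 9249² - 185·680² = 85544001 - 85544000 = 1 ✓

x = 9249, y = 680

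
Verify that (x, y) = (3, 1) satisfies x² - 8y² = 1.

Compute x² = 3² = 9
Compute 8y² = 8·1² = 8·1 = 8
x² - 8y² = 9 - 8 = 1
Since this equals 1, (3, 1) is a solution.

Yes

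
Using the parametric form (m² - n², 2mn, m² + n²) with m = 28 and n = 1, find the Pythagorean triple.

a = m² - n² = 28² - 1² = 784 - 1 = 783
b = 2mn = 2·28·1 = 56
c = m² + n² = 784 + 1 = 785
Verify: 783² + 56² = 613089 + 3136 = 616225 = 785² ✓

(783, 56, 785)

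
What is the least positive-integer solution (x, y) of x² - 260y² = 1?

We seek the smallest positive integers (x, y) with x² - 260y² = 1, i.e., x² = 260y² + 1.
Try successive y values:
y = 1: x² = 260·1² + 1 = 261, not a perfect square
y = 2: x² = 260·2² + 1 = 1041, not a perfect square
y = 3: x² = 260·3² + 1 = 2341, not a perfect square
... continuing the search (or via continued fractions) ...
y = 8: x² = 260·8² + 1 = 16641, x = 129 ✓

Verify: 129² - 260·8² = 16641 - 16640 = 1 ✓

x = 129, y = 8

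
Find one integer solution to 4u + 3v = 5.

Step 1: Check solvability.
gcd(4, 3) = 1
Since 1 divides 5, solutions exist.

Step 2: Apply extended Euclidean algorithm to find gcd.
We find integers such that 4*x0 + 3*y0 = 1

Step 3: Scale the particular solution.
Multiply by 5/1 = 5:
u = 5, v = -5

Step 4: Verify.
4*(5) + 3*(-5) = 5 = 5 ✓

u = 5, v = -5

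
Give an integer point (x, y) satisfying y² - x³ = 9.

Try small integer x values and check whether x³ + 9 is a perfect square.
x = 3: x³ + 9 = 3³ + 9 = 27 + 9 = 36
Is 36 a perfect square? 6² = 36 ✓
So (x, y) = (3, -6) is a solution.

x = 3, y = -6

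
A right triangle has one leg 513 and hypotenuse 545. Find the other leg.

b² = c² - a² = 297025 - 263169 = 33856
b = 184

184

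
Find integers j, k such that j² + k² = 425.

We need to find integers j, k > 0 such that j² + k² = 425.
Trying j = 5: k² = 425 - 5² = 425 - 25 = 400
k = 20
Check: 5² + 20² = 25 + 400 = 425 ✓

425 = 5² + 20²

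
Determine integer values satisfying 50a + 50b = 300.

Step 1: Check solvability.
gcd(50, 50) = 50
Since 50 divides 300, solutions exist.

Step 2: Apply extended Euclidean algorithm to find gcd.
We find integers such that 50*x0 + 50*y0 = 50

Step 3: Scale the particular solution.
Multiply by 300/50 = 6:
a = 0, b = 6

Step 4: Verify.
50*(0) + 50*(6) = 300 = 300 ✓

a = 0, b = 6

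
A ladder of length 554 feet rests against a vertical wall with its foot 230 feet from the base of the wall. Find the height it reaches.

The ladder, wall, and ground form a right triangle with hypotenuse 554 and one leg 230.
By the Pythagorean theorem: h² = 554² - 230² = 306916 - 52900 = 254016
h = √254016 = 504 feet

504 feet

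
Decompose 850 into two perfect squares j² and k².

We need to find integers j, k > 0 such that j² + k² = 850.
Trying j = 3: k² = 850 - 3² = 850 - 9 = 841
k = 29
Check: 3² + 29² = 9 + 841 = 850 ✓

850 = 3² + 29²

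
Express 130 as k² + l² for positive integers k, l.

We need to find integers k, l > 0 such that k² + l² = 130.
Trying k = 3: l² = 130 - 3² = 130 - 9 = 121
l = 11
Check: 3² + 11² = 9 + 121 = 130 ✓

130 = 3² + 11²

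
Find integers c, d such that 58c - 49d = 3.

Step 1: Check solvability.
gcd(58, 49) = 1
Since 1 divides 3, solutions exist.

Step 2: Apply extended Euclidean algorithm to find gcd.
We find integers such that 58*x0 + 49*y0 = 1

Step 3: Scale the particular solution.
Multiply by 3/1 = 3:
c = 33, d = 39

Step 4: Verify.
58*(33) - 49*(39) = 3 = 3 ✓

c = 33, d = 39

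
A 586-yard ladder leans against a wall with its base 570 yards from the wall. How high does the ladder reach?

The ladder, wall, and ground form a right triangle with hypotenuse 586 and one leg 570.
By the Pythagorean theorem: h² = 586² - 570² = 343396 - 324900 = 18496
h = √18496 = 136 yards

136 yards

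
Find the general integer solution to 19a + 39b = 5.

Step 1: Compute gcd(19, 39) = 1.
Since 1 divides 5, solutions exist.

Step 2: Find a particular solution using extended Euclidean algorithm.
We get a₀ = -10, b₀ = 5.
Check: 19*-10 + 39*5 = 5 = 5 ✓

Step 3: Write the general solution.
a = -10 + (39/1)t = -10 + 39t
b = 5 - (19/1)t = 5 - 19t
for any integer t.

a = -10 + 39t, b = 5 - 19t for integer t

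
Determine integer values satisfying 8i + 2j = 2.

Step 1: Check solvability.
gcd(8, 2) = 2
Since 2 divides 2, solutions exist.

Step 2: Apply extended Euclidean algorithm to find gcd.
We find integers such that 8*x0 + 2*y0 = 2

Step 3: Scale the particular solution.
Multiply by 2/2 = 1:
i = 0, j = 1

Step 4: Verify.
8*(0) + 2*(1) = 2 = 2 ✓

i = 0, j = 1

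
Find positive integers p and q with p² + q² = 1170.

We need to find integers p, q > 0 such that p² + q² = 1170.
Trying p = 9: q² = 1170 - 9² = 1170 - 81 = 1089
q = 33
Check: 9² + 33² = 81 + 1089 = 1170 ✓

1170 = 9² + 33²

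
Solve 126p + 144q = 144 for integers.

Step 1: Check solvability.
gcd(126, 144) = 18
Since 18 divides 144, solutions exist.

Step 2: Apply extended Euclidean algorithm to find gcd.
We find integers such that 126*x0 + 144*y0 = 18

Step 3: Scale the particular solution.
Multiply by 144/18 = 8:
p = -8, q = 8

Step 4: Verify.
126*(-8) + 144*(8) = 144 = 144 ✓

p = -8, q = 8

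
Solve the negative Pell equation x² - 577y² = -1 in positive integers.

We need x² = 577y² - 1. Try successive y:
y = 1: x² = 577·1² - 1 = 576 = 24² ✓
Check: 24² - 577·1² = 576 - 577 = -1 ✓

x = 24, y = 1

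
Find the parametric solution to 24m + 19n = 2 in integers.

Step 1: Compute gcd(24, 19) = 1.
Since 1 divides 2, solutions exist.

Step 2: Find a particular solution using extended Euclidean algorithm.
We get m₀ = 8, n₀ = -10.
Check: 24*8 + 19*-10 = 2 = 2 ✓

Step 3: Write the general solution.
m = 8 + (19/1)t = 8 + 19t
n = -10 - (24/1)t = -10 - 24t
for any integer t.

m = 8 + 19t, n = -10 - 24t for integer t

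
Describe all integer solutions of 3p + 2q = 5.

Step 1: Compute gcd(3, 2) = 1.
Since 1 divides 5, solutions exist.

Step 2: Find a particular solution using extended Euclidean algorithm.
We get p₀ = 5, q₀ = -5.
Check: 3*5 + 2*-5 = 5 = 5 ✓

Step 3: Write the general solution.
p = 5 + (2/1)t = 5 + 2t
q = -5 - (3/1)t = -5 - 3t
for any integer t.

p = 5 + 2t, q = -5 - 3t for integer t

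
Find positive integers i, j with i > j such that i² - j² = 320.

Factor: i² - j² = (i+j)(i-j) = 320.
We need two factors of 320 with the same parity.
Use i+j = 160 and i-j = 2 (product 160·2 = 320).
Adding: 2i = 162, so i = 81.
Subtracting: 2j = 158, so j = 79.
Check: 81² - 79² = 6561 - 6241 = 320 ✓

i = 81, j = 79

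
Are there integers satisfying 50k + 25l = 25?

Step 1: Compute gcd(50, 25).
gcd(50, 25) = 25

Step 2: Check divisibility.
Does 25 divide 25? 25 = 25 x 1, so yes.

By the theorem on linear Diophantine equations, 50k + 25l = 25 has integer solutions if and only if gcd(50, 25) divides 25. Since 25 | 25, solutions exist.

Yes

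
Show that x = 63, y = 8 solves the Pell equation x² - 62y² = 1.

Compute x² = 63² = 3969
Compute 62y² = 62·8² = 62·64 = 3968
x² - 62y² = 3969 - 3968 = 1
Since this equals 1, (63, 8) is a solution.

Yes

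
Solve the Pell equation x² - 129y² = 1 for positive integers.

We seek the smallest positive integers (x, y) with x² - 129y² = 1, i.e., x² = 129y² + 1.
Try successive y values:
y = 1: x² = 129·1² + 1 = 130, not a perfect square
y = 2: x² = 129·2² + 1 = 517, not a perfect square
y = 3: x² = 129·3² + 1 = 1162, not a perfect square
... continuing the search (or via continued fractions) ...
y = 1484: x² = 129·1484² + 1 = 284091025, x = 16855 ✓

Verify: 16855² - 129·1484² = 284091025 - 284091024 = 1 ✓

x = 16855, y = 1484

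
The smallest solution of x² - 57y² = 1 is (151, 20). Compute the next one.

Solutions to x² - Dy² = 1 are generated by powers of (x₀ + y₀√D).
The next solution satisfies x₁ + y₁√57 = (x₀ + y₀√57)², giving:
x₁ = x₀² + 57y₀² = 151² + 57·20² = 22801 + 22800 = 45601
y₁ = 2x₀y₀ = 2·151·20 = 6040

Verify: 45601² - 57·6040² = 2079451201 - 2079451200 = 1 ✓

x = 45601, y = 6040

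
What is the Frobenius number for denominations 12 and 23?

For two coprime denominations a and b, the Frobenius number (largest value not representable as a non-negative combination) is ab - a - b.
Here gcd(12, 23) = 1, so they are coprime.
F(12, 23) = 12·23 - 12 - 23 = 276 - 35 = 241

241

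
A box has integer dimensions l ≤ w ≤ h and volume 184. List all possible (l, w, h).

Iterate l from 1 to ⌊184^(1/3)⌋. For each l dividing 184, iterate w ≥ l with w dividing 184/l, and set h = 184/(l·w).
Triples found (6): (1×1×184), (1×2×92), (1×4×46), (1×8×23), (2×2×46), (2×4×23)

(1×1×184), (1×2×92), (1×4×46), (1×8×23), (2×2×46), (2×4×23)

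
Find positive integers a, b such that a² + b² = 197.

Search for a with 197 - a² a perfect square.
a = 1: 197 - 1² = 197 - 1 = 196 = 14² ✓
So a = 1, b = 14.

a = 1, b = 14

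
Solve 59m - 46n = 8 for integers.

Step 1: Check solvability.
gcd(59, 46) = 1
Since 1 divides 8, solutions exist.

Step 2: Apply extended Euclidean algorithm to find gcd.
We find integers such that 59*x0 + 46*y0 = 1

Step 3: Scale the particular solution.
Multiply by 8/1 = 8:
m = -56, n = -72

Step 4: Verify.
59*(-56) - 46*(-72) = 8 = 8 ✓

m = -56, n = -72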